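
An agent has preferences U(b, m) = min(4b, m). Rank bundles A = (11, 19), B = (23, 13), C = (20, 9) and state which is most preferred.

Evaluate utility at each bundle:
U(A) = 19.
U(B) = 13.
U(C) = 9.
Highest utility is A, so A ≻ B ≻ C.

Bundle A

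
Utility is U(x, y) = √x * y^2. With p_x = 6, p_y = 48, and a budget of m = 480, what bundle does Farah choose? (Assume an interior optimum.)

x* = 16, y* = 8

MU_x = 0.5·x^(-0.5)·y^2 and MU_y = 2·√x·y.
MRS = MU_x/MU_y = (0.25)·y/x.
Tangency: set MRS = p_x/p_y = 6/48 = 0.125.
So (0.25)·y/x = 0.125, i.e. y = 0.5·x.
Substitute into the budget 6·x + 48·y = 480: 30·x = 480, so x* = 16.
Then y* = 0.5·16 = 8.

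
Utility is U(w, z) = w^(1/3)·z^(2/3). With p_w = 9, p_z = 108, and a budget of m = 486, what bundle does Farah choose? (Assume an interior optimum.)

MU_w = 1/3·w^(-2/3)·z^(2/3) and MU_z = 2/3·w^(1/3)·z^(-1/3).
MRS = MU_w/MU_z = (0.5)·z/w.
Tangency: set MRS = p_w/p_z = 9/108 = 1/12.
So (0.5)·z/w = 1/12, i.e. z = (1/6)·w.
Substitute into the budget 9·w + 108·z = 486: 27·w = 486, so w* = 18.
Then z* = (1/6)·18 = 3.

w* = 18, z* = 3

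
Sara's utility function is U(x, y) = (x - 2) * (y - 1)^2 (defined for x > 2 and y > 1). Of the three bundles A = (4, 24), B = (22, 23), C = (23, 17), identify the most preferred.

Evaluate utility at each bundle:
U(A) = 1058.
U(B) = 9680.
U(C) = 5376.
Highest utility is B, so B ≻ C ≻ A.

Bundle B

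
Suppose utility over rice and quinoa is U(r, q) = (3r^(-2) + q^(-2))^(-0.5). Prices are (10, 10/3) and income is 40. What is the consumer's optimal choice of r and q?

r* = 3, q* = 3

For CES with ρ = -2, MRS = (3/1)·(q/r)^3.
Tangency: set MRS = p_r/p_q = 10/(10/3) = 3.
So (q/r)^3 = 1; taking the cube root, q/r = 1, i.e. q = r.
Substitute into the budget 10·r + (10/3)·q = 40: (40/3)·r = 40, so r* = 3 and q* = 3.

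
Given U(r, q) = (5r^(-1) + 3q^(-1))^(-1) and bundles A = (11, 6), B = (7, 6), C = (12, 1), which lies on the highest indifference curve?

Bundle A

Evaluate utility at each bundle:
U(A) = 1.048.
U(B) = 0.824.
U(C) = 0.293.
Highest utility is A, so A ≻ B ≻ C.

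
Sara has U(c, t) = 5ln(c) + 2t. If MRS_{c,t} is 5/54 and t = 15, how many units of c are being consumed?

MU_c = 5/c, MU_t = 2.
MRS = 5/c ÷ 2.
MRS depends only on c: 2.5/c = 5/54 ⇒ c = 2.5/(5/54) = 27.

c = 27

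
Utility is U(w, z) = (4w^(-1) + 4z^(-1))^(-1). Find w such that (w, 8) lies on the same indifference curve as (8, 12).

U depends on (w, z) only through S = 4w^(-1) + 4z^(-1), so equal utility means equal S. At (8, 12): S = 5/6.
With z = 8: 4·8^(-1) = 0.5, so 4w^(-1) = 5/6 − 0.5 = 1/3, i.e. w^(-1) = 1/12.
Hence w = 1/(1/12) = 12.
Check: U(12, 8) = 1.2.

w = 12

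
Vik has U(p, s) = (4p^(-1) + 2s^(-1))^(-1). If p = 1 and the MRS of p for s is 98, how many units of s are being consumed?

s = 7

For CES with ρ = -1, MRS = (4/2)·(s/p)^2.
Setting (4/2)·(s/1)^2 = 98 gives (s/1)^2 = 49, so s/1 = 7 and s = 7.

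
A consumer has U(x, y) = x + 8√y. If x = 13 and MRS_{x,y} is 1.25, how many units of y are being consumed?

MU_x = 1, MU_y = 8/(2√y).
MRS = 1 ÷ (8/(2√y)).
MRS depends only on y: 0.25·√y = 1.25 ⇒ √y = 1.25/0.25 = 5 ⇒ y = 25.

y = 25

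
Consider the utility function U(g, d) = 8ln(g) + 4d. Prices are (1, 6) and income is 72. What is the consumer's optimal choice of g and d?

MU_g = 8/g, MU_d = 4.
MRS = 8/g ÷ 4.
Tangency: set MRS = p_g/p_d = 1/6.
MRS depends only on g: 2/g = 1/6 ⇒ g* = 2/(1/6) = 12.
From the budget, 6·d = 72 − 1·12 = 60, so d* = 10.

g* = 12, d* = 10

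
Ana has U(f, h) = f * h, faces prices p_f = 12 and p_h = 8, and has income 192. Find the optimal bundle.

f* = 8, h* = 12

MU_f = h and MU_h = f.
MRS = MU_f/MU_h = h/f.
Tangency: set MRS = p_f/p_h = 12/8 = 1.5.
So h/f = 1.5, i.e. h = 1.5·f.
Substitute into the budget 12·f + 8·h = 192: 24·f = 192, so f* = 8.
Then h* = 1.5·8 = 12.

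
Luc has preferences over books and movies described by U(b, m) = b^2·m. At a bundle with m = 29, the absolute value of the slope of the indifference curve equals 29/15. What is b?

MU_b = 2·b·m and MU_m = b^2.
MRS = MU_b/MU_m = (2/1)·m/b.
Substitute m = 29: MRS = 58/b. Setting 58/b = 29/15 gives b = 58/(29/15) = 30.

b = 30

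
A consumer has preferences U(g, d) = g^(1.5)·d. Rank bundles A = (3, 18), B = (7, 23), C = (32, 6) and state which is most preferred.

Bundle C

Evaluate utility at each bundle:
U(A) = 93.531.
U(B) = 425.966.
U(C) = 1086.116.
Highest utility is C, so C ≻ B ≻ A.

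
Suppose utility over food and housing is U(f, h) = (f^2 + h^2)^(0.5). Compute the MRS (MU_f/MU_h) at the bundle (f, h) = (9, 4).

MRS = 2.25

For CES with ρ = 2, MRS = (h/f)^(-1).
At (9, 4): MRS = 2.25.
So at (9, 4) the consumer would give up 2.25 units of h for one more unit of f.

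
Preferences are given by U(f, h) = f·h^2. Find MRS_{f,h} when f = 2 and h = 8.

MRS = 2

MU_f = h^2 and MU_h = 2·f·h.
MRS = MU_f/MU_h = (1/2)·h/f.
At (2, 8): MRS = 2.
That is, one extra unit of f is worth 2 units of h at the margin.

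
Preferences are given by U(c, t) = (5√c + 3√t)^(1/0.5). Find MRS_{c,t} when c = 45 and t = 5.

MRS = 5/9

For CES with ρ = 0.5, MRS = (5/3)·√(t/c).
At (45, 5): MRS = 5/9.
That is, one extra unit of c is worth 5/9 units of t at the margin.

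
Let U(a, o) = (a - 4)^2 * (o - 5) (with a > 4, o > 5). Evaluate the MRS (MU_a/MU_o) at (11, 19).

MRS = 4

MU_a = 2·(a−4)·(o−5), MU_o = (a−4)^2.
MRS = (2/1)·(o−5)/(a−4).
At (11, 19): MRS = 4.
So at (11, 19) the consumer would give up 4 units of o for one more unit of a.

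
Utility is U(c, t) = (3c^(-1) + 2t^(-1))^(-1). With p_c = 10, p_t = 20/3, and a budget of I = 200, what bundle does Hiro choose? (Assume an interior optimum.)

For CES with ρ = -1, MRS = (3/2)·(t/c)^2.
Tangency: set MRS = p_c/p_t = 10/(20/3) = 1.5.
So (t/c)^2 = 1; taking the square root, t/c = 1, i.e. t = c.
Substitute into the budget 10·c + (20/3)·t = 200: (50/3)·c = 200, so c* = 12 and t* = 12.

c* = 12, t* = 12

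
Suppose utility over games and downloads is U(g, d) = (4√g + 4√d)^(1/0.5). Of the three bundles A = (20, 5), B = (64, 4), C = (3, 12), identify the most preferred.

Bundle B

Evaluate utility at each bundle:
U(A) = 720.000.
U(B) = 1600.000.
U(C) = 432.000.
Highest utility is B, so B ≻ A ≻ C.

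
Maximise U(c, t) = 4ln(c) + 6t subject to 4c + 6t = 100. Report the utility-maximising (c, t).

c* = 1, t* = 16

MU_c = 4/c, MU_t = 6.
MRS = 4/c ÷ 6.
Tangency: set MRS = p_c/p_t = 4/6 = 2/3.
MRS depends only on c: (2/3)/c = 2/3 ⇒ c* = (2/3)/(2/3) = 1.
From the budget, 6·t = 100 − 4·1 = 96, so t* = 16.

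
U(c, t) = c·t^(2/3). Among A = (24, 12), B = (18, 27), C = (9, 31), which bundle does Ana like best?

Bundle B

Evaluate utility at each bundle:
U(A) = 125.796.
U(B) = 162.000.
U(C) = 88.814.
Highest utility is B, so B ≻ A ≻ C.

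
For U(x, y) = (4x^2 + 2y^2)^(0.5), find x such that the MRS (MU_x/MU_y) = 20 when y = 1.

x = 10

For CES with ρ = 2, MRS = (4/2)·(y/x)^(-1).
Setting (4/2)·(1/x)^(-1) = 20 gives (1/x)^(-1) = 10, so 1/x = 0.1 and x = 10.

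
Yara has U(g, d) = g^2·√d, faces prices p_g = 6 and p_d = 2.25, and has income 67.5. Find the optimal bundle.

MU_g = 2·g·√d and MU_d = 0.5·g^2·d^(-0.5).
MRS = MU_g/MU_d = (4)·d/g.
Tangency: set MRS = p_g/p_d = 6/2.25 = 8/3.
So (4)·d/g = 8/3, i.e. d = (2/3)·g.
Substitute into the budget 6·g + 2.25·d = 67.5: 7.5·g = 67.5, so g* = 9.
Then d* = (2/3)·9 = 6.

g* = 9, d* = 6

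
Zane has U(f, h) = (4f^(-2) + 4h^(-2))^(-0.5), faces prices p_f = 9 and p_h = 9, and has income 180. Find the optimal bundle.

For CES with ρ = -2, MRS = (h/f)^3.
Tangency: set MRS = p_f/p_h = 9/9 = 1.
So (h/f)^3 = 1; taking the cube root, h/f = 1, i.e. h = f.
Substitute into the budget 9·f + 9·h = 180: 18·f = 180, so f* = 10 and h* = 10.

f* = 10, h* = 10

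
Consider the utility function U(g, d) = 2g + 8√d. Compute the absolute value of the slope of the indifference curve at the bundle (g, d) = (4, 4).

MRS = 1

MU_g = 2, MU_d = 8/(2√d).
MRS = 2 ÷ (8/(2√d)).
At (4, 4): MRS = 1.
So at (4, 4) the consumer would give up 1 units of d for one more unit of g.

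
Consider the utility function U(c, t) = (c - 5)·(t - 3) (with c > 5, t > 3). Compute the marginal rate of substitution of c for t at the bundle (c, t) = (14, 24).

MU_c = (t−3), MU_t = (c−5).
MRS = (t−3)/(c−5).
At (14, 24): MRS = 7/3.
That is, one extra unit of c is worth 7/3 units of t at the margin.

MRS = 7/3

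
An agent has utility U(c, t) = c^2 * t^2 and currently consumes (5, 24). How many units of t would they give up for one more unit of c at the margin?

MRS = 4.8

MU_c = 2·c·t^2 and MU_t = 2·c^2·t.
MRS = MU_c/MU_t = t/c.
At (5, 24): MRS = 4.8.
So at (5, 24) the consumer would give up 4.8 units of t for one more unit of c.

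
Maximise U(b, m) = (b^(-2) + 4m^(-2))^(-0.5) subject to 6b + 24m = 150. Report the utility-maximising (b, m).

b* = 5, m* = 5

For CES with ρ = -2, MRS = (1/4)·(m/b)^3.
Tangency: set MRS = p_b/p_m = 6/24 = 0.25.
So (m/b)^3 = 1; taking the cube root, m/b = 1, i.e. m = b.
Substitute into the budget 6·b + 24·m = 150: 30·b = 150, so b* = 5 and m* = 5.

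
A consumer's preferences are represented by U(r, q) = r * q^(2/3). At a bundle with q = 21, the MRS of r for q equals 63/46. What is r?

r = 23

MU_r = q^(2/3) and MU_q = 2/3·r·q^(-1/3).
MRS = MU_r/MU_q = (1.5)·q/r.
Substitute q = 21: MRS = 31.5/r. Setting 31.5/r = 63/46 gives r = 31.5/(63/46) = 23.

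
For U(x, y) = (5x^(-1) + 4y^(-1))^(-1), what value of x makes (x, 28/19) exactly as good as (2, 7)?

x = 14

U depends on (x, y) only through S = 5x^(-1) + 4y^(-1), so equal utility means equal S. At (2, 7): S = 43/14.
With y = 28/19: 4·(28/19)^(-1) = 19/7, so 5x^(-1) = 43/14 − 19/7 = 5/14, i.e. x^(-1) = 1/14.
Hence x = 1/(1/14) = 14.
Check: U(14, 28/19) = 0.3256.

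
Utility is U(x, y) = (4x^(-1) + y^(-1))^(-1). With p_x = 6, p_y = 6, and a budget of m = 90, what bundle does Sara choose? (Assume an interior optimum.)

For CES with ρ = -1, MRS = (4/1)·(y/x)^2.
Tangency: set MRS = p_x/p_y = 6/6 = 1.
So (y/x)^2 = 0.25; taking the square root, y/x = 0.5, i.e. y = 0.5·x.
Substitute into the budget 6·x + 6·y = 90: 9·x = 90, so x* = 10 and y* = 0.5·10 = 5.

x* = 10, y* = 5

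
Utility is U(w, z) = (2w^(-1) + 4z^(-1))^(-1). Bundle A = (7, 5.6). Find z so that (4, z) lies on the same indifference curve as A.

U depends on (w, z) only through S = 2w^(-1) + 4z^(-1), so equal utility means equal S. At (7, 5.6): S = 1.
With w = 4: 2·4^(-1) = 0.5, so 4z^(-1) = 1 − 0.5 = 0.5, i.e. z^(-1) = 0.125.
Hence z = 1/0.125 = 8.
Check: U(4, 8) = 1.

z = 8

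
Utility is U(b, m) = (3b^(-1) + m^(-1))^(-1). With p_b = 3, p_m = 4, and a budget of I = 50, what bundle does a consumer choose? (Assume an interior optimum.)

For CES with ρ = -1, MRS = (3/1)·(m/b)^2.
Tangency: set MRS = p_b/p_m = 3/4 = 0.75.
So (m/b)^2 = 0.25; taking the square root, m/b = 0.5, i.e. m = 0.5·b.
Substitute into the budget 3·b + 4·m = 50: 5·b = 50, so b* = 10 and m* = 0.5·10 = 5.

b* = 10, m* = 5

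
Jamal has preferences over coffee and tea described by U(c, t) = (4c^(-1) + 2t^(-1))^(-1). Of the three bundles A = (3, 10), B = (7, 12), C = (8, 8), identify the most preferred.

Evaluate utility at each bundle:
U(A) = 0.652.
U(B) = 1.355.
U(C) = 1.333.
Highest utility is B, so B ≻ C ≻ A.

Bundle B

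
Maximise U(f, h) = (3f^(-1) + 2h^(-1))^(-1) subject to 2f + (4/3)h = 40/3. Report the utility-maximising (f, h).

For CES with ρ = -1, MRS = (3/2)·(h/f)^2.
Tangency: set MRS = p_f/p_h = 2/(4/3) = 1.5.
So (h/f)^2 = 1; taking the square root, h/f = 1, i.e. h = f.
Substitute into the budget 2·f + (4/3)·h = 40/3: (10/3)·f = 40/3, so f* = 4 and h* = 4.

f* = 4, h* = 4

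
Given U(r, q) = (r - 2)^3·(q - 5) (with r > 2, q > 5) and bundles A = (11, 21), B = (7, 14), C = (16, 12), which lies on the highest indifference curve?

Bundle C

Evaluate utility at each bundle:
U(A) = 11664.
U(B) = 1125.
U(C) = 19208.
Highest utility is C, so C ≻ A ≻ B.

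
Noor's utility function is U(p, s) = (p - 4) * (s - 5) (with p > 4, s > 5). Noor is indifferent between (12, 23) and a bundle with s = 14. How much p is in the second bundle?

p = 20

U(12, 23) = 144.
Set U(p, 14) = 144 and solve.
With s = 14: (14 − 5) = 9, so (p − 4) = 144/9 = 16.
So p = 4 + 16 = 20.
Check: U(20, 14) = 144.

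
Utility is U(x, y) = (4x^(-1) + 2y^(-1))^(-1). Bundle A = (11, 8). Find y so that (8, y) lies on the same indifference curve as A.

U depends on (x, y) only through S = 4x^(-1) + 2y^(-1), so equal utility means equal S. At (11, 8): S = 27/44.
With x = 8: 4·8^(-1) = 0.5, so 2y^(-1) = 27/44 − 0.5 = 5/44, i.e. y^(-1) = 5/88.
Hence y = 1/(5/88) = 17.6.
Check: U(8, 17.6) = 1.6296.

y = 17.6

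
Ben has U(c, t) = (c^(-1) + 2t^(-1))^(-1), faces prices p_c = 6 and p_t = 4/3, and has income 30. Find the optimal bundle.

For CES with ρ = -1, MRS = (1/2)·(t/c)^2.
Tangency: set MRS = p_c/p_t = 6/(4/3) = 4.5.
So (t/c)^2 = 9; taking the square root, t/c = 3, i.e. t = 3·c.
Substitute into the budget 6·c + (4/3)·t = 30: 10·c = 30, so c* = 3 and t* = 3·3 = 9.

c* = 3, t* = 9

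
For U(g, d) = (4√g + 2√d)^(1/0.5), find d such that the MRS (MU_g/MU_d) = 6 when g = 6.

For CES with ρ = 0.5, MRS = (4/2)·√(d/g).
Setting (4/2)·√(d/6) = 6 gives √(d/6) = 3, so d/6 = 9 and d = 54.

d = 54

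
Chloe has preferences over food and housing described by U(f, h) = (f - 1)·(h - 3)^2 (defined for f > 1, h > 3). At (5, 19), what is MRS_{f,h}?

MRS = 2

MU_f = (h−3)^2, MU_h = 2·(f−1)·(h−3).
MRS = (1/2)·(h−3)/(f−1).
At (5, 19): MRS = 2.
So at (5, 19) the consumer would give up 2 units of h for one more unit of f.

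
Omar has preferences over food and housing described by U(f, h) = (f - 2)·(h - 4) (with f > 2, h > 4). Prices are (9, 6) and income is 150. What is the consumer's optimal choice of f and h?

MU_f = (h−4), MU_h = (f−2).
MRS = (h−4)/(f−2).
Tangency: set MRS = p_f/p_h = 9/6 = 1.5.
So (h − 4)/(f − 2) = 1.5, i.e. (h − 4) = 1.5·(f − 2).
Rewrite the budget in excess-of-subsistence terms: 9·(f − 2) + 6·(h − 4) = 150 − 9·2 − 6·4 = 108.
Substituting, 18·(f − 2) = 108, so f − 2 = 6 and f* = 8.
Then h − 4 = 1.5·6 = 9, so h* = 13.

f* = 8, h* = 13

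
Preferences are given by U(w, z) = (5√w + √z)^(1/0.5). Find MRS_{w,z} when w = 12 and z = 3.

For CES with ρ = 0.5, MRS = (5/1)·√(z/w).
At (12, 3): MRS = 2.5.
The indifference curve has slope −2.5 at this bundle.

MRS = 2.5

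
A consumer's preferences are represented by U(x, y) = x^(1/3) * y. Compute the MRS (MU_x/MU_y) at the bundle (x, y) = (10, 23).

MRS = 23/30

MU_x = 1/3·x^(-2/3)·y and MU_y = x^(1/3).
MRS = MU_x/MU_y = (1/3)·y/x.
At (10, 23): MRS = 23/30.
That is, one extra unit of x is worth 23/30 units of y at the margin.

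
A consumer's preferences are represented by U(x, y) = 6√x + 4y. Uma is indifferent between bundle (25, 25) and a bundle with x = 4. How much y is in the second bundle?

y = 29.5

U(25, 25) = 130.
Set U(4, y) = 130 and solve.
With x = 4: √4 = 2, so 4y = 130 − 6·2 = 118 and y = 29.5.
Check: U(4, 29.5) = 130.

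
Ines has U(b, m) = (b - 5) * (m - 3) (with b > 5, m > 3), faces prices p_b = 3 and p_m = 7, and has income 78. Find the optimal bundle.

MU_b = (m−3), MU_m = (b−5).
MRS = (m−3)/(b−5).
Tangency: set MRS = p_b/p_m = 3/7.
So (m − 3)/(b − 5) = 3/7, i.e. (m − 3) = (3/7)·(b − 5).
Rewrite the budget in excess-of-subsistence terms: 3·(b − 5) + 7·(m − 3) = 78 − 3·5 − 7·3 = 42.
Substituting, 6·(b − 5) = 42, so b − 5 = 7 and b* = 12.
Then m − 3 = (3/7)·7 = 3, so m* = 6.

b* = 12, m* = 6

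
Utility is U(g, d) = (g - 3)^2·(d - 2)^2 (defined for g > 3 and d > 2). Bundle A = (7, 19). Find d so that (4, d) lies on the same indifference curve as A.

U(7, 19) = 4624.
Set U(4, d) = 4624 and solve.
With g = 4: (4 − 3)^2 = 1, so (d − 2)^2 = 4624/1 = 4624.
Taking the square root (with d > 2): d − 2 = 68, so d = 70.
Check: U(4, 70) = 4624.

d = 70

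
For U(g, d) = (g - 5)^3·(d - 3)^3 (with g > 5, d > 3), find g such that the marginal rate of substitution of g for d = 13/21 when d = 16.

MU_g = 3·(g−5)^2·(d−3)^3, MU_d = 3·(g−5)^3·(d−3)^2.
MRS = (d−3)/(g−5).
Substitute d = 16: MRS = 13/(g − 5). Setting this equal to 13/21 gives g − 5 = 13/(13/21) = 21, so g = 26.

g = 26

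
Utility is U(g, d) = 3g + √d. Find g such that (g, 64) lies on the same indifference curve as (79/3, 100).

g = 27

U(79/3, 100) = 89.
Set U(g, 64) = 89 and solve.
With d = 64: √64 = 8, so 3g = 89 − 8 = 81 and g = 27.
Check: U(27, 64) = 89.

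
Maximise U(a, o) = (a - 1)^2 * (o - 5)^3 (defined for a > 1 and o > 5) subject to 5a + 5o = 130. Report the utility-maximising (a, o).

a* = 9, o* = 17

MU_a = 2·(a−1)·(o−5)^3, MU_o = 3·(a−1)^2·(o−5)^2.
MRS = (2/3)·(o−5)/(a−1).
Tangency: set MRS = p_a/p_o = 5/5 = 1.
So (2/3)·(o − 5)/(a − 1) = 1, i.e. (o − 5) = 1.5·(a − 1).
Rewrite the budget in excess-of-subsistence terms: 5·(a − 1) + 5·(o − 5) = 130 − 5·1 − 5·5 = 100.
Substituting, 12.5·(a − 1) = 100, so a − 1 = 8 and a* = 9.
Then o − 5 = 1.5·8 = 12, so o* = 17.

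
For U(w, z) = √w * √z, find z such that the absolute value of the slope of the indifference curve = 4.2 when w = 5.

z = 21

MU_w = 0.5·w^(-0.5)·√z and MU_z = 0.5·√w·z^(-0.5).
MRS = MU_w/MU_z = z/w.
Substitute w = 5: MRS = z/5. Setting z/5 = 4.2 gives z = 4.2·5 = 21.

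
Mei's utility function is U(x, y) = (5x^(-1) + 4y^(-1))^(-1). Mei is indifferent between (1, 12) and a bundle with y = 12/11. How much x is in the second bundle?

U depends on (x, y) only through S = 5x^(-1) + 4y^(-1), so equal utility means equal S. At (1, 12): S = 16/3.
With y = 12/11: 4·(12/11)^(-1) = 11/3, so 5x^(-1) = 16/3 − 11/3 = 5/3, i.e. x^(-1) = 1/3.
Hence x = 1/(1/3) = 3.
Check: U(3, 12/11) = 0.1875.

x = 3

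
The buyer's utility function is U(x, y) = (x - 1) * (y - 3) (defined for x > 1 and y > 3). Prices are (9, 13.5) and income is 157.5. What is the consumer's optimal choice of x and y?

MU_x = (y−3), MU_y = (x−1).
MRS = (y−3)/(x−1).
Tangency: set MRS = p_x/p_y = 9/13.5 = 2/3.
So (y − 3)/(x − 1) = 2/3, i.e. (y − 3) = (2/3)·(x − 1).
Rewrite the budget in excess-of-subsistence terms: 9·(x − 1) + 13.5·(y − 3) = 157.5 − 9·1 − 13.5·3 = 108.
Substituting, 18·(x − 1) = 108, so x − 1 = 6 and x* = 7.
Then y − 3 = (2/3)·6 = 4, so y* = 7.

x* = 7, y* = 7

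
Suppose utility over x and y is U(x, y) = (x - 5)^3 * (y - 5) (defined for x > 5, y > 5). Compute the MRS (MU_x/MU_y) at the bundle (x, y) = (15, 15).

MRS = 3

MU_x = 3·(x−5)^2·(y−5), MU_y = (x−5)^3.
MRS = (3/1)·(y−5)/(x−5).
At (15, 15): MRS = 3.
So at (15, 15) the consumer would give up 3 units of y for one more unit of x.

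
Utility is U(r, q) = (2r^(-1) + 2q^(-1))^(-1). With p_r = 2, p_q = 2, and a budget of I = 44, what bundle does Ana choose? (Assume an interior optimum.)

r* = 11, q* = 11

For CES with ρ = -1, MRS = (q/r)^2.
Tangency: set MRS = p_r/p_q = 2/2 = 1.
So (q/r)^2 = 1; taking the square root, q/r = 1, i.e. q = r.
Substitute into the budget 2·r + 2·q = 44: 4·r = 44, so r* = 11 and q* = 11.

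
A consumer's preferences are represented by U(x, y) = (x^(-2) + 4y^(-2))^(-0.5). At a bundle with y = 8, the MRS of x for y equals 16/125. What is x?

x = 10

For CES with ρ = -2, MRS = (1/4)·(y/x)^3.
Setting (1/4)·(8/x)^3 = 16/125 gives (8/x)^3 = 64/125, so 8/x = 0.8 and x = 10.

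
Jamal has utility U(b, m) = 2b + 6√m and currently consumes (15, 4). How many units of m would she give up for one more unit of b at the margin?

MRS = 4/3

MU_b = 2, MU_m = 6/(2√m).
MRS = 2 ÷ (6/(2√m)).
At (15, 4): MRS = 4/3.
So at (15, 4) the consumer would give up 4/3 units of m for one more unit of b.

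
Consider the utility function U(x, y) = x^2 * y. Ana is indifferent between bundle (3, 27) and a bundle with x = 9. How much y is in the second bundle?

U(3, 27) = 243.
Set U(9, y) = 243 and solve.
With x = 9: 9^2 = 81, so y = 243/81 = 3.
Check: U(9, 3) = 243.

y = 3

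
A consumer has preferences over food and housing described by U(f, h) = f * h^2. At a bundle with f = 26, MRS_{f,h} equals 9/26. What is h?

h = 18

MU_f = h^2 and MU_h = 2·f·h.
MRS = MU_f/MU_h = (1/2)·h/f.
Substitute f = 26: MRS = h/52. Setting h/52 = 9/26 gives h = (9/26)·52 = 18.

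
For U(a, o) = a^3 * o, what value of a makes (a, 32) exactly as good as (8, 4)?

U(8, 4) = 2048.
Set U(a, 32) = 2048 and solve.
With o = 32: a^3 = 2048/32 = 64; taking the cube root, a = 4.
Check: U(4, 32) = 2048.

a = 4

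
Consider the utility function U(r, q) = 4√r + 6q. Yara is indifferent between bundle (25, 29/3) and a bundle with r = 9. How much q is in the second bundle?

q = 11

U(25, 29/3) = 78.
Set U(9, q) = 78 and solve.
With r = 9: √9 = 3, so 6q = 78 − 4·3 = 66 and q = 11.
Check: U(9, 11) = 78.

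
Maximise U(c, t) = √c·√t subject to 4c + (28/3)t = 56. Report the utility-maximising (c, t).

c* = 7, t* = 3

MU_c = 0.5·c^(-0.5)·√t and MU_t = 0.5·√c·t^(-0.5).
MRS = MU_c/MU_t = t/c.
Tangency: set MRS = p_c/p_t = 4/(28/3) = 3/7.
So t/c = 3/7, i.e. t = (3/7)·c.
Substitute into the budget 4·c + (28/3)·t = 56: 8·c = 56, so c* = 7.
Then t* = (3/7)·7 = 3.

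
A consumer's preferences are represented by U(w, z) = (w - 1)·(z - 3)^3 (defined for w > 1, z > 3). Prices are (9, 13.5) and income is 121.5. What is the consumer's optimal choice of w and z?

w* = 3, z* = 7

MU_w = (z−3)^3, MU_z = 3·(w−1)·(z−3)^2.
MRS = (1/3)·(z−3)/(w−1).
Tangency: set MRS = p_w/p_z = 9/13.5 = 2/3.
So (1/3)·(z − 3)/(w − 1) = 2/3, i.e. (z − 3) = 2·(w − 1).
Rewrite the budget in excess-of-subsistence terms: 9·(w − 1) + 13.5·(z − 3) = 121.5 − 9·1 − 13.5·3 = 72.
Substituting, 36·(w − 1) = 72, so w − 1 = 2 and w* = 3.
Then z − 3 = 2·2 = 4, so z* = 7.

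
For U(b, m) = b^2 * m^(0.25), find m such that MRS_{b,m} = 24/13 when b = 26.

m = 6

MU_b = 2·b·m^(0.25) and MU_m = 0.25·b^2·m^(-0.75).
MRS = MU_b/MU_m = (8)·m/b.
Substitute b = 26: MRS = m/3.25. Setting m/3.25 = 24/13 gives m = (24/13)·3.25 = 6.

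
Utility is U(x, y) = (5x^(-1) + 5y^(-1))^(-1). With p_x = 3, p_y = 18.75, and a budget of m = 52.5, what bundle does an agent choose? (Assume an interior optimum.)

For CES with ρ = -1, MRS = (y/x)^2.
Tangency: set MRS = p_x/p_y = 3/18.75 = 4/25.
So (y/x)^2 = 4/25; taking the square root, y/x = 0.4, i.e. y = 0.4·x.
Substitute into the budget 3·x + 18.75·y = 52.5: 10.5·x = 52.5, so x* = 5 and y* = 0.4·5 = 2.

x* = 5, y* = 2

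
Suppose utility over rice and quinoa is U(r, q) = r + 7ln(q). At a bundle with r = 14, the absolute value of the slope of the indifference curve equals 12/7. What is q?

MU_r = 1, MU_q = 7/q.
MRS = 1 ÷ (7/q).
MRS depends only on q: (1/7)·q = 12/7 ⇒ q = (12/7)/(1/7) = 12.

q = 12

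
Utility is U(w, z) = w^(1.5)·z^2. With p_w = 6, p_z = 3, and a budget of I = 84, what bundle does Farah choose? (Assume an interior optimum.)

MU_w = 1.5·√w·z^2 and MU_z = 2·w^(1.5)·z.
MRS = MU_w/MU_z = (0.75)·z/w.
Tangency: set MRS = p_w/p_z = 6/3 = 2.
So (0.75)·z/w = 2, i.e. z = (8/3)·w.
Substitute into the budget 6·w + 3·z = 84: 14·w = 84, so w* = 6.
Then z* = (8/3)·6 = 16.

w* = 6, z* = 16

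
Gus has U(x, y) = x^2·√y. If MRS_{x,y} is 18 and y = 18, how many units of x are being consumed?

x = 4

MU_x = 2·x·√y and MU_y = 0.5·x^2·y^(-0.5).
MRS = MU_x/MU_y = (4)·y/x.
Substitute y = 18: MRS = 72/x. Setting 72/x = 18 gives x = 72/18 = 4.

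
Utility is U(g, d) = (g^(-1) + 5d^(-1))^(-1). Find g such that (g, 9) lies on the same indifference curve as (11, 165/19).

U depends on (g, d) only through S = g^(-1) + 5d^(-1), so equal utility means equal S. At (11, 165/19): S = 2/3.
With d = 9: 5·9^(-1) = 5/9, so g^(-1) = 2/3 − 5/9 = 1/9.
Hence g = 1/(1/9) = 9.
Check: U(9, 9) = 1.5.

g = 9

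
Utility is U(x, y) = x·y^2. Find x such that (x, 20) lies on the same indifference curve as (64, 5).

x = 4

U(64, 5) = 1600.
Set U(x, 20) = 1600 and solve.
With y = 20: 20^2 = 400, so x = 1600/400 = 4.
Check: U(4, 20) = 1600.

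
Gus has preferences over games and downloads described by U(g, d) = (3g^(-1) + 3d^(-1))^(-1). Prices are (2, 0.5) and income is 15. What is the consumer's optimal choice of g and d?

g* = 5, d* = 10

For CES with ρ = -1, MRS = (d/g)^2.
Tangency: set MRS = p_g/p_d = 2/0.5 = 4.
So (d/g)^2 = 4; taking the square root, d/g = 2, i.e. d = 2·g.
Substitute into the budget 2·g + 0.5·d = 15: 3·g = 15, so g* = 5 and d* = 2·5 = 10.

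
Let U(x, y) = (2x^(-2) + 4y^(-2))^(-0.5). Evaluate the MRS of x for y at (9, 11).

For CES with ρ = -2, MRS = (2/4)·(y/x)^3.
At (9, 11): MRS = 1331/1458.
The indifference curve has slope −1331/1458 at this bundle.

MRS = 1331/1458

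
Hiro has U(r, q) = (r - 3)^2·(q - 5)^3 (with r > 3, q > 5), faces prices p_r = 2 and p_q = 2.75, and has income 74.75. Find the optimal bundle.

r* = 14, q* = 17

MU_r = 2·(r−3)·(q−5)^3, MU_q = 3·(r−3)^2·(q−5)^2.
MRS = (2/3)·(q−5)/(r−3).
Tangency: set MRS = p_r/p_q = 2/2.75 = 8/11.
So (2/3)·(q − 5)/(r − 3) = 8/11, i.e. (q − 5) = (12/11)·(r − 3).
Rewrite the budget in excess-of-subsistence terms: 2·(r − 3) + 2.75·(q − 5) = 74.75 − 2·3 − 2.75·5 = 55.
Substituting, 5·(r − 3) = 55, so r − 3 = 11 and r* = 14.
Then q − 5 = (12/11)·11 = 12, so q* = 17.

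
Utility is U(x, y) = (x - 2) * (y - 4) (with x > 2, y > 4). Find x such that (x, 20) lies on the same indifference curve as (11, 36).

U(11, 36) = 288.
Set U(x, 20) = 288 and solve.
With y = 20: (20 − 4) = 16, so (x − 2) = 288/16 = 18.
So x = 2 + 18 = 20.
Check: U(20, 20) = 288.

x = 20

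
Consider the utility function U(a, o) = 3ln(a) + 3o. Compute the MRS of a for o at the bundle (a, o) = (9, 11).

MRS = 1/9

MU_a = 3/a, MU_o = 3.
MRS = 3/a ÷ 3.
At (9, 11): MRS = 1/9.
So at (9, 11) the consumer would give up 1/9 units of o for one more unit of a.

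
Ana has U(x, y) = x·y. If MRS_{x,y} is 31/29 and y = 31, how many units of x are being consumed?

x = 29

MU_x = y and MU_y = x.
MRS = MU_x/MU_y = y/x.
Substitute y = 31: MRS = 31/x. Setting 31/x = 31/29 gives x = 31/(31/29) = 29.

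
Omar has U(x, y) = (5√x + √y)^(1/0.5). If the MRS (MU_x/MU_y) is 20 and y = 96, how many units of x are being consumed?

x = 6

For CES with ρ = 0.5, MRS = (5/1)·√(y/x).
Setting (5/1)·√(96/x) = 20 gives √(96/x) = 4, so 96/x = 16 and x = 6.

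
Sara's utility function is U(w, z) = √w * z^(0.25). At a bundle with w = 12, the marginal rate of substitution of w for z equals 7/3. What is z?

MU_w = 0.5·w^(-0.5)·z^(0.25) and MU_z = 0.25·√w·z^(-0.75).
MRS = MU_w/MU_z = (2)·z/w.
Substitute w = 12: MRS = z/6. Setting z/6 = 7/3 gives z = (7/3)·6 = 14.

z = 14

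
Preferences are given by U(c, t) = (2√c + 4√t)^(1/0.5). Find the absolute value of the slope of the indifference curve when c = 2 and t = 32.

For CES with ρ = 0.5, MRS = (2/4)·√(t/c).
At (2, 32): MRS = 2.
That is, one extra unit of c is worth 2 units of t at the margin.

MRS = 2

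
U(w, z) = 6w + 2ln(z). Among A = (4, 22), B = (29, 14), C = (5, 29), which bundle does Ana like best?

Evaluate utility at each bundle:
U(A) = 30.182.
U(B) = 179.278.
U(C) = 36.735.
Highest utility is B, so B ≻ C ≻ A.

Bundle B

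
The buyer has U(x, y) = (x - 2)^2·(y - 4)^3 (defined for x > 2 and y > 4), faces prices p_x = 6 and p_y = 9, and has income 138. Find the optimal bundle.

MU_x = 2·(x−2)·(y−4)^3, MU_y = 3·(x−2)^2·(y−4)^2.
MRS = (2/3)·(y−4)/(x−2).
Tangency: set MRS = p_x/p_y = 6/9 = 2/3.
So (2/3)·(y − 4)/(x − 2) = 2/3, i.e. (y − 4) = (x − 2).
Rewrite the budget in excess-of-subsistence terms: 6·(x − 2) + 9·(y − 4) = 138 − 6·2 − 9·4 = 90.
Substituting, 15·(x − 2) = 90, so x − 2 = 6 and x* = 8.
Then y − 4 = 6, so y* = 10.

x* = 8, y* = 10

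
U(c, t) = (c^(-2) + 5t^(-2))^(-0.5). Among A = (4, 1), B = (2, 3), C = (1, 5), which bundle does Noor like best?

Evaluate utility at each bundle:
U(A) = 0.444.
U(B) = 1.114.
U(C) = 0.913.
Highest utility is B, so B ≻ C ≻ A.

Bundle B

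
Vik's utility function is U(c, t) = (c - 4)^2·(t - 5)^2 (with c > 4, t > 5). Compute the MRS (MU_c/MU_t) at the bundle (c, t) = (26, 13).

MU_c = 2·(c−4)·(t−5)^2, MU_t = 2·(c−4)^2·(t−5).
MRS = (t−5)/(c−4).
At (26, 13): MRS = 4/11.
So at (26, 13) the consumer would give up 4/11 units of t for one more unit of c.

MRS = 4/11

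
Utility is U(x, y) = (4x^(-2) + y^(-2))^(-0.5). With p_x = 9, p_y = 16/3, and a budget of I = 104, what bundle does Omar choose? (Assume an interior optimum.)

x* = 8, y* = 6

For CES with ρ = -2, MRS = (4/1)·(y/x)^3.
Tangency: set MRS = p_x/p_y = 9/(16/3) = 27/16.
So (y/x)^3 = 27/64; taking the cube root, y/x = 0.75, i.e. y = 0.75·x.
Substitute into the budget 9·x + (16/3)·y = 104: 13·x = 104, so x* = 8 and y* = 0.75·8 = 6.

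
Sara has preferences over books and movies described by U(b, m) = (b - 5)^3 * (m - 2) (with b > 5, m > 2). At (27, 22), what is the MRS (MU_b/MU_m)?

MRS = 30/11

MU_b = 3·(b−5)^2·(m−2), MU_m = (b−5)^3.
MRS = (3/1)·(m−2)/(b−5).
At (27, 22): MRS = 30/11.
The indifference curve has slope −30/11 at this bundle.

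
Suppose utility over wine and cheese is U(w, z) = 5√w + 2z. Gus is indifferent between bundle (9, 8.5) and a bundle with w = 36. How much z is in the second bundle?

z = 1

U(9, 8.5) = 32.
Set U(36, z) = 32 and solve.
With w = 36: √36 = 6, so 2z = 32 − 5·6 = 2 and z = 1.
Check: U(36, 1) = 32.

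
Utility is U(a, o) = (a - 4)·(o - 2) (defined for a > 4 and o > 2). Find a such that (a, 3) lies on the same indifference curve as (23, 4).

a = 42

U(23, 4) = 38.
Set U(a, 3) = 38 and solve.
With o = 3: (3 − 2) = 1, so (a − 4) = 38/1 = 38.
So a = 4 + 38 = 42.
Check: U(42, 3) = 38.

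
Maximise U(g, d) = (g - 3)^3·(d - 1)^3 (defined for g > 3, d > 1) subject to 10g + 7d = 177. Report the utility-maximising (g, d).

MU_g = 3·(g−3)^2·(d−1)^3, MU_d = 3·(g−3)^3·(d−1)^2.
MRS = (d−1)/(g−3).
Tangency: set MRS = p_g/p_d = 10/7.
So (d − 1)/(g − 3) = 10/7, i.e. (d − 1) = (10/7)·(g − 3).
Rewrite the budget in excess-of-subsistence terms: 10·(g − 3) + 7·(d − 1) = 177 − 10·3 − 7·1 = 140.
Substituting, 20·(g − 3) = 140, so g − 3 = 7 and g* = 10.
Then d − 1 = (10/7)·7 = 10, so d* = 11.

g* = 10, d* = 11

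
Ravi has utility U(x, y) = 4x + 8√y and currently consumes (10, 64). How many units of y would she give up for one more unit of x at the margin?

MRS = 8

MU_x = 4, MU_y = 8/(2√y).
MRS = 4 ÷ (8/(2√y)).
At (10, 64): MRS = 8.
The indifference curve has slope −8 at this bundle.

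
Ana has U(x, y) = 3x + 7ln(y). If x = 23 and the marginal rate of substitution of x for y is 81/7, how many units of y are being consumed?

y = 27

MU_x = 3, MU_y = 7/y.
MRS = 3 ÷ (7/y).
MRS depends only on y: (3/7)·y = 81/7 ⇒ y = (81/7)/(3/7) = 27.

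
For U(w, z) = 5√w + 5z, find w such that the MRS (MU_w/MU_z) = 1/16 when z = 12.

w = 64

MU_w = 5/(2√w), MU_z = 5.
MRS = 5/(2√w) ÷ 5.
MRS depends only on w: 0.5/√w = 1/16 ⇒ √w = 0.5/(1/16) = 8 ⇒ w = 64.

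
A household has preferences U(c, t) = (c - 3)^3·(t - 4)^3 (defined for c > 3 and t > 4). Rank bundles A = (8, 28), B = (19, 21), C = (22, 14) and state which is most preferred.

Bundle B

Evaluate utility at each bundle:
U(A) = 1728000.
U(B) = 20123648.
U(C) = 6859000.
Highest utility is B, so B ≻ C ≻ A.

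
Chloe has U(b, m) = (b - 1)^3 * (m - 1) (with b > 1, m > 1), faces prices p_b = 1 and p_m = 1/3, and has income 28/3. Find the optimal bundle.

MU_b = 3·(b−1)^2·(m−1), MU_m = (b−1)^3.
MRS = (3/1)·(m−1)/(b−1).
Tangency: set MRS = p_b/p_m = 1/(1/3) = 3.
So (3/1)·(m − 1)/(b − 1) = 3, i.e. (m − 1) = (b − 1).
Rewrite the budget in excess-of-subsistence terms: 1·(b − 1) + (1/3)·(m − 1) = 28/3 − 1·1 − (1/3)·1 = 8.
Substituting, (4/3)·(b − 1) = 8, so b − 1 = 6 and b* = 7.
Then m − 1 = 6, so m* = 7.

b* = 7, m* = 7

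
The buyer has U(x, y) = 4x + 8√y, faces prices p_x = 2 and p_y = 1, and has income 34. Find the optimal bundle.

x* = 15, y* = 4

MU_x = 4, MU_y = 8/(2√y).
MRS = 4 ÷ (8/(2√y)).
Tangency: set MRS = p_x/p_y = 2/1 = 2.
MRS depends only on y: √y = 2 ⇒ √y = 2 ⇒ y* = 4.
From the budget, 2·x = 34 − 1·4 = 30, so x* = 15.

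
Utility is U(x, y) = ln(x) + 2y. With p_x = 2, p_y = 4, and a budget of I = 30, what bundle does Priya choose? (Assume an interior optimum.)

MU_x = 1/x, MU_y = 2.
MRS = 1/x ÷ 2.
Tangency: set MRS = p_x/p_y = 2/4 = 0.5.
MRS depends only on x: 0.5/x = 0.5 ⇒ x* = 0.5/0.5 = 1.
From the budget, 4·y = 30 − 2·1 = 28, so y* = 7.

x* = 1, y* = 7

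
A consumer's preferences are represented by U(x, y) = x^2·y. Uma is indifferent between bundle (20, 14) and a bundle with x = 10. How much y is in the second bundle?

y = 56

U(20, 14) = 5600.
Set U(10, y) = 5600 and solve.
With x = 10: 10^2 = 100, so y = 5600/100 = 56.
Check: U(10, 56) = 5600.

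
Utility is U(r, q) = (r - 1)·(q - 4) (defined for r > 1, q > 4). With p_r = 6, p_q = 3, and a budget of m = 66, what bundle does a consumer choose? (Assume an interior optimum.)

r* = 5, q* = 12

MU_r = (q−4), MU_q = (r−1).
MRS = (q−4)/(r−1).
Tangency: set MRS = p_r/p_q = 6/3 = 2.
So (q − 4)/(r − 1) = 2, i.e. (q − 4) = 2·(r − 1).
Rewrite the budget in excess-of-subsistence terms: 6·(r − 1) + 3·(q − 4) = 66 − 6·1 − 3·4 = 48.
Substituting, 12·(r − 1) = 48, so r − 1 = 4 and r* = 5.
Then q − 4 = 2·4 = 8, so q* = 12.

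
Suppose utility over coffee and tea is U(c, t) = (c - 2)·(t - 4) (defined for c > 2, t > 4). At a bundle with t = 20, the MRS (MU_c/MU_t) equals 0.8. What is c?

MU_c = (t−4), MU_t = (c−2).
MRS = (t−4)/(c−2).
Substitute t = 20: MRS = 16/(c − 2). Setting this equal to 0.8 gives c − 2 = 16/0.8 = 20, so c = 22.

c = 22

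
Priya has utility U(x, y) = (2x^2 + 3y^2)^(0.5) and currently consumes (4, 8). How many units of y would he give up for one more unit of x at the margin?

For CES with ρ = 2, MRS = (2/3)·(y/x)^(-1).
At (4, 8): MRS = 1/3.
So at (4, 8) the consumer would give up 1/3 units of y for one more unit of x.

MRS = 1/3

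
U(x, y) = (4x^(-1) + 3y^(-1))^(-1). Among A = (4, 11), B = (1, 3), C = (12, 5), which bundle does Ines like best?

Bundle C

Evaluate utility at each bundle:
U(A) = 0.786.
U(B) = 0.200.
U(C) = 1.071.
Highest utility is C, so C ≻ A ≻ B.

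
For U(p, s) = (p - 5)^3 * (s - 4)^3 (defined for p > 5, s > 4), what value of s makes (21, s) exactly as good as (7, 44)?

U(7, 44) = 512000.
Set U(21, s) = 512000 and solve.
With p = 21: (21 − 5)^3 = 4096, so (s − 4)^3 = 512000/4096 = 125.
Taking the cube root (with s > 4): s − 4 = 5, so s = 9.
Check: U(21, 9) = 512000.

s = 9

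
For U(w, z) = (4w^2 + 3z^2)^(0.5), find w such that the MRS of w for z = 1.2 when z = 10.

w = 9

For CES with ρ = 2, MRS = (4/3)·(z/w)^(-1).
Setting (4/3)·(10/w)^(-1) = 1.2 gives (10/w)^(-1) = 0.9, so 10/w = 10/9 and w = 9.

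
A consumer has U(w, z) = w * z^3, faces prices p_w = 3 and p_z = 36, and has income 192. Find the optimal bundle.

MU_w = z^3 and MU_z = 3·w·z^2.
MRS = MU_w/MU_z = (1/3)·z/w.
Tangency: set MRS = p_w/p_z = 3/36 = 1/12.
So (1/3)·z/w = 1/12, i.e. z = 0.25·w.
Substitute into the budget 3·w + 36·z = 192: 12·w = 192, so w* = 16.
Then z* = 0.25·16 = 4.

w* = 16, z* = 4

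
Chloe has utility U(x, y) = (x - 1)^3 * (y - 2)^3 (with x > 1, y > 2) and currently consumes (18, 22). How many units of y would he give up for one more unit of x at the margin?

MRS = 20/17

MU_x = 3·(x−1)^2·(y−2)^3, MU_y = 3·(x−1)^3·(y−2)^2.
MRS = (y−2)/(x−1).
At (18, 22): MRS = 20/17.
That is, one extra unit of x is worth 20/17 units of y at the margin.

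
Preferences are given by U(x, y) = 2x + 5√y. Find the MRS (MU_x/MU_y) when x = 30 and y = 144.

MU_x = 2, MU_y = 5/(2√y).
MRS = 2 ÷ (5/(2√y)).
At (30, 144): MRS = 9.6.
So at (30, 144) the consumer would give up 9.6 units of y for one more unit of x.

MRS = 9.6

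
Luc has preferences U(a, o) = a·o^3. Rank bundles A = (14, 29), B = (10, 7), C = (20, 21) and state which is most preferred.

Evaluate utility at each bundle:
U(A) = 341446.
U(B) = 3430.
U(C) = 185220.
Highest utility is A, so A ≻ C ≻ B.

Bundle A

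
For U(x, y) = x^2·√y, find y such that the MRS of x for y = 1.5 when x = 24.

y = 9

MU_x = 2·x·√y and MU_y = 0.5·x^2·y^(-0.5).
MRS = MU_x/MU_y = (4)·y/x.
Substitute x = 24: MRS = y/6. Setting y/6 = 1.5 gives y = 1.5·6 = 9.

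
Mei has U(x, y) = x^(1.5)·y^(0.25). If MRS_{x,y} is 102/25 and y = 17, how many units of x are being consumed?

MU_x = 1.5·√x·y^(0.25) and MU_y = 0.25·x^(1.5)·y^(-0.75).
MRS = MU_x/MU_y = (6)·y/x.
Substitute y = 17: MRS = 102/x. Setting 102/x = 102/25 gives x = 102/(102/25) = 25.

x = 25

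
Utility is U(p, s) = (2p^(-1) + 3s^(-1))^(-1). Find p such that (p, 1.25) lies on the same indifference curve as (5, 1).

p = 2

U depends on (p, s) only through S = 2p^(-1) + 3s^(-1), so equal utility means equal S. At (5, 1): S = 3.4.
With s = 1.25: 3·1.25^(-1) = 2.4, so 2p^(-1) = 3.4 − 2.4 = 1, i.e. p^(-1) = 0.5.
Hence p = 1/0.5 = 2.
Check: U(2, 1.25) = 0.2941.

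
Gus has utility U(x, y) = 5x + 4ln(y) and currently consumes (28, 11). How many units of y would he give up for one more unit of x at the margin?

MRS = 13.75

MU_x = 5, MU_y = 4/y.
MRS = 5 ÷ (4/y).
At (28, 11): MRS = 13.75.
That is, one extra unit of x is worth 13.75 units of y at the margin.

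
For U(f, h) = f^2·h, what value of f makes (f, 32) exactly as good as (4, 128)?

U(4, 128) = 2048.
Set U(f, 32) = 2048 and solve.
With h = 32: f^2 = 2048/32 = 64; taking the square root, f = 8.
Check: U(8, 32) = 2048.

f = 8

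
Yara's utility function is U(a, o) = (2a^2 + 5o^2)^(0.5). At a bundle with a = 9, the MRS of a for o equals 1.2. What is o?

o = 3

For CES with ρ = 2, MRS = (2/5)·(o/a)^(-1).
Setting (2/5)·(o/9)^(-1) = 1.2 gives (o/9)^(-1) = 3, so o/9 = 1/3 and o = 3.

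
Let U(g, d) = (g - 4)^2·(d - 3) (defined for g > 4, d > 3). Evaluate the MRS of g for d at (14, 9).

MU_g = 2·(g−4)·(d−3), MU_d = (g−4)^2.
MRS = (2/1)·(d−3)/(g−4).
At (14, 9): MRS = 1.2.
So at (14, 9) the consumer would give up 1.2 units of d for one more unit of g.

MRS = 1.2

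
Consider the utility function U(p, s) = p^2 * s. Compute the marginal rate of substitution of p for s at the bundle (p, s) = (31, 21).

MRS = 42/31

MU_p = 2·p·s and MU_s = p^2.
MRS = MU_p/MU_s = (2/1)·s/p.
At (31, 21): MRS = 42/31.
The indifference curve has slope −42/31 at this bundle.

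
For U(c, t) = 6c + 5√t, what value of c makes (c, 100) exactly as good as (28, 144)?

U(28, 144) = 228.
Set U(c, 100) = 228 and solve.
With t = 100: √100 = 10, so 6c = 228 − 5·10 = 178 and c = 89/3.
Check: U(89/3, 100) = 228.

c = 89/3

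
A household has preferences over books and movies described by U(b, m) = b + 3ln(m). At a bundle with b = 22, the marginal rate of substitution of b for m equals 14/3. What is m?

MU_b = 1, MU_m = 3/m.
MRS = 1 ÷ (3/m).
MRS depends only on m: (1/3)·m = 14/3 ⇒ m = (14/3)/(1/3) = 14.

m = 14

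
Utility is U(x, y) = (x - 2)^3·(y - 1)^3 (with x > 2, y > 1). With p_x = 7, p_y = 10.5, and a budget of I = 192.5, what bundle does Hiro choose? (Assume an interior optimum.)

MU_x = 3·(x−2)^2·(y−1)^3, MU_y = 3·(x−2)^3·(y−1)^2.
MRS = (y−1)/(x−2).
Tangency: set MRS = p_x/p_y = 7/10.5 = 2/3.
So (y − 1)/(x − 2) = 2/3, i.e. (y − 1) = (2/3)·(x − 2).
Rewrite the budget in excess-of-subsistence terms: 7·(x − 2) + 10.5·(y − 1) = 192.5 − 7·2 − 10.5·1 = 168.
Substituting, 14·(x − 2) = 168, so x − 2 = 12 and x* = 14.
Then y − 1 = (2/3)·12 = 8, so y* = 9.

x* = 14, y* = 9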